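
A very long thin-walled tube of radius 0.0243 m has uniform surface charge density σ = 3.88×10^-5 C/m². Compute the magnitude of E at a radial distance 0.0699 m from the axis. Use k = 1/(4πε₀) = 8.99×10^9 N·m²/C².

By cylindrical symmetry E is radial; use a coaxial Gaussian cylinder of radius 0.0699 m and length L (r > 0.0243 m).
The whole shell is enclosed: λ_enc = σ·2πR = (3.88×10^-5)·2π·(0.0243) = 5.924×10^-6 C/m.
Since E is radial and uniform over the curved surface, Φ = E·2πrL = Q_enc/ε₀ = λ_enc L/ε₀.
E = 2k|λ_enc|/r = 2(8.99×10^9)(5.924×10^-6)/(0.0699) = 1.52×10^6 N/C.

1.52e6 N/C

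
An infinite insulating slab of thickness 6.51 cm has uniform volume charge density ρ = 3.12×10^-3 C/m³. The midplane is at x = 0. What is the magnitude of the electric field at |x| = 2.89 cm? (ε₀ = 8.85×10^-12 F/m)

1.02×10^7 N/C

By symmetry E is perpendicular to the slab. A Gaussian pillbox from −2.89 cm to +2.89 cm (face area A) lies entirely within the slab.
Q_enc = ρ·(2x)·A and flux = 2EA, so 2EA = 2ρxA/ε₀ ⇒ E = |ρ|x/ε₀.
E = (3.12e-3)(0.0289)/(8.85×10^-12) = 1.02×10^7 N/C.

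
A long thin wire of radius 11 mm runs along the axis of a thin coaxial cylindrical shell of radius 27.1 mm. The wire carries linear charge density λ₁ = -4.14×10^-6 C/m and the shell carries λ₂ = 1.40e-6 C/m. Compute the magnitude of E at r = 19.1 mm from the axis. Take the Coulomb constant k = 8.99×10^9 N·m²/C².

|E| = 3.90×10^6 N/C

Choose a coaxial cylinder of radius r = 19.1 mm (arbitrary length L) as the Gaussian surface (between the conductors, 11 mm < r < 27.1 mm).
The shell at 27.1 mm lies outside the Gaussian surface, so λ_enc = λ₁ = -4.14×10^-6 C/m.
Since E is radial and uniform over the curved surface, Φ = E·2πrL = Q_enc/ε₀ = λ_enc L/ε₀.
E = 2k|λ_enc|/r = 2(8.99×10^9)(4.14×10^-6)/(0.0191) = 3.90e6 N/C.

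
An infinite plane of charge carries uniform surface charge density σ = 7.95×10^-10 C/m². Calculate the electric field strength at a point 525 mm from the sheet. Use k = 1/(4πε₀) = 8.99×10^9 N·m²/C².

E ≈ 44.9 N/C

By planar symmetry E is perpendicular to the sheet and uniform; use a Gaussian pillbox with flat faces of area A on each side of the sheet.
Flux Φ = 2EA and Q_enc = σA, so 2EA = σA/ε₀ ⇒ E = |σ|/(2ε₀), independent of distance.
E = 2πk|σ| = 2π(8.99×10^9)(7.95e-10) = 44.9 N/C.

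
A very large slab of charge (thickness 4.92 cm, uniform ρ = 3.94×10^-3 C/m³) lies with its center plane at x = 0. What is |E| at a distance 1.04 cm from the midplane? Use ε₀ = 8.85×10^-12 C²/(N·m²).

By symmetry E is perpendicular to the slab. A Gaussian pillbox from −1.04 cm to +1.04 cm (face area A) lies entirely within the slab.
Q_enc = ρ·(2x)·A and flux = 2EA, so 2EA = 2ρxA/ε₀ ⇒ E = |ρ|x/ε₀.
E = (3.94×10^-3)(0.0104)/(8.85×10^-12) = 4.63×10^6 N/C.

E ≈ 4.63e6 N/C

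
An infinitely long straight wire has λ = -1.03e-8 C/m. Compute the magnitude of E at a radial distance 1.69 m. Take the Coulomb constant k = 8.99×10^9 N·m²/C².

|E| = 110 V/m

Take a coaxial cylindrical Gaussian surface of radius r = 1.69 m and length L.
Q_enc = λL, so λ_enc = -1.03e-8 C/m.
Since E is radial and uniform over the curved surface, Φ = E·2πrL = Q_enc/ε₀ = λ_enc L/ε₀.
E = 2k|λ_enc|/r = 2(8.99×10^9)(1.03e-8)/(1.69) = 110 N/C.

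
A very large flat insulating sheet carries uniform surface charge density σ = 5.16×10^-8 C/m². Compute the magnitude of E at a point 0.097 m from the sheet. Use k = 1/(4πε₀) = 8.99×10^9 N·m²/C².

The symmetry is planar: E is normal to the sheet and the same magnitude on both sides. Take a pillbox straddling the sheet with end-cap area A.
Only the two end caps contribute flux: Φ = 2EA. With Q_enc = σA, Gauss's law gives E = |σ|/(2ε₀).
E = 2πk|σ| = 2π(8.99×10^9)(5.16×10^-8) = 2.91×10^3 N/C.

|E| = 2.91×10^3 V/m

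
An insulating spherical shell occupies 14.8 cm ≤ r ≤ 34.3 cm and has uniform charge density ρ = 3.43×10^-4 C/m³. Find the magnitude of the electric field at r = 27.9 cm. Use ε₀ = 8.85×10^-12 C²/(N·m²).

Symmetry ⇒ E = E(r) r̂. Gaussian sphere of radius r = 27.9 cm (within the shell material, 14.8 cm < r < 34.3 cm).
Enclosed charge is the volume from a to r: Q_enc = (4π/3)ρ(r³ − a³) = 2.655×10^-5 C.
By Gauss's law, ∮E·dA = E·4πr² = Q_enc/ε₀.
E = |Q_enc|/(4πε₀r²) = (2.655e-5)/(4π·8.85×10^-12·(0.279)²) = 3.07×10^6 N/C.

E ≈ 3.07×10^6 N/C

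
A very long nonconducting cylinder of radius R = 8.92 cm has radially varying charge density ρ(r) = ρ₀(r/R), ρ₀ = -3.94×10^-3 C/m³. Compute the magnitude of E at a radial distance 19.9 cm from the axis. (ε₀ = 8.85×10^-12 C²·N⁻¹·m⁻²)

By cylindrical symmetry E is radial; use a coaxial Gaussian cylinder of radius 19.9 cm and length L (r > R, full charge per length enclosed).
λ_enc = 2π ∫₀^R ρ₀(r'/R)^1 r' dr' = 2πρ₀R²/3 = -6.566×10^-5 C/m.
Applying ∮E·dA = Q_enc/ε₀ with the end caps contributing no flux:
E = |λ_enc|/(2πε₀r) = (6.566e-5)/(2π·8.85×10^-12·0.199) = 5.93×10^6 N/C.

|E| = 5.93×10^6 N/C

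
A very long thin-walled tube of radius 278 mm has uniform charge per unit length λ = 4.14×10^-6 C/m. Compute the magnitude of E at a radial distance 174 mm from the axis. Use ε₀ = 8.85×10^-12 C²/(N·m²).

Choose a coaxial cylinder of radius r = 174 mm (arbitrary length L) as the Gaussian surface (r < 278 mm, inside the shell).
All the surface charge lies outside this cylinder: Q_enc = 0, hence E = 0.

E = 0 (no enclosed charge)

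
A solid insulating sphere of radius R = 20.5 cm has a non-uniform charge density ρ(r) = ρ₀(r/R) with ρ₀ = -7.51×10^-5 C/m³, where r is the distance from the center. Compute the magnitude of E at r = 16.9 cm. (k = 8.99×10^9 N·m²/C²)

Symmetry ⇒ E = E(r) r̂. Gaussian sphere of radius r = 16.9 cm (r < R).
Integrate the density: Q_enc = 4π ∫₀^r ρ₀(r'/R)^1 r'² dr' = 4πρ₀ r^4/(4·R) = -9.388×10^-7 C.
Gauss's law: E·4πr² = Q_enc/ε₀.
E = k|Q_enc|/r² = (8.99×10^9)(9.388×10^-7)/(0.169)² = 2.96×10^5 N/C.

E ≈ 2.96×10^5 N/C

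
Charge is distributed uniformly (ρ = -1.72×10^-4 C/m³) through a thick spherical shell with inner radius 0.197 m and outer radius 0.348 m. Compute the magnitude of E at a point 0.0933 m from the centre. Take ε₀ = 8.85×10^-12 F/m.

Take a concentric spherical Gaussian surface of radius r = 0.0933 m (r < 0.197 m, inside the empty cavity).
Q_enc = 0 (all charge lies at larger r); Gauss's law gives E = 0.

E = 0 (no enclosed charge)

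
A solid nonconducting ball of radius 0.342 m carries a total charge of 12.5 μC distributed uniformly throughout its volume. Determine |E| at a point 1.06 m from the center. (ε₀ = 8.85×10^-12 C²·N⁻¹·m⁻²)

E ≈ 1.00×10^5 V/m

By spherical symmetry E is radial; choose a Gaussian sphere of radius r = 1.06 m (r > R, so the entire charge is enclosed).
Q_enc = 12.5 μC = 1.25×10^-5 C.
Applying ∮E·dA = Q_enc/ε₀ with Φ = E(4πr²):
E = |Q_enc|/(4πε₀r²) = (1.25×10^-5)/(4π·8.85×10^-12·(1.06)²) = 1.00×10^5 N/C.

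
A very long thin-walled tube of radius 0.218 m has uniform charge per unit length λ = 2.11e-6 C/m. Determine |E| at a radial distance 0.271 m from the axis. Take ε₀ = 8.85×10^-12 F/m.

Take a coaxial cylindrical Gaussian surface of radius r = 0.271 m and length L (r > 0.218 m).
The full line charge is enclosed: λ_enc = 2.11e-6 C/m.
Gauss's law: E·2πrL = λ_enc L/ε₀.
E = |λ_enc|/(2πε₀r) = (2.11e-6)/(2π·8.85×10^-12·0.271) = 1.40e5 N/C.

E = 1.40e5 N/C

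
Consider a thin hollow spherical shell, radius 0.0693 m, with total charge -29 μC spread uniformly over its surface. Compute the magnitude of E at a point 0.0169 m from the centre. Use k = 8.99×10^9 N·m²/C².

By spherical symmetry E is radial; choose a Gaussian sphere of radius r = 0.0169 m (inside the shell, r < 0.0693 m).
All the charge is outside the Gaussian surface: Q_enc = 0, hence E = 0 everywhere inside the shell.

|E| = 0 N/C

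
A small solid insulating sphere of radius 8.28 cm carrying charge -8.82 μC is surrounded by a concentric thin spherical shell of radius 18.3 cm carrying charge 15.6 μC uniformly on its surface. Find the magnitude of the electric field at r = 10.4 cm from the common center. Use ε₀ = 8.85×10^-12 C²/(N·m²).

By spherical symmetry E is radial; choose a Gaussian sphere of radius r = 10.4 cm (between the bodies, 8.28 cm < r < 18.3 cm).
The shell at 18.3 cm lies outside the Gaussian surface, so Q_enc = -8.82 μC = -8.82e-6 C.
Gauss's law: E·4πr² = Q_enc/ε₀.
E = |Q_enc|/(4πε₀r²) = (8.82×10^-6)/(4π·8.85×10^-12·(0.104)²) = 7.33e6 N/C.

E = 7.33×10^6 V/m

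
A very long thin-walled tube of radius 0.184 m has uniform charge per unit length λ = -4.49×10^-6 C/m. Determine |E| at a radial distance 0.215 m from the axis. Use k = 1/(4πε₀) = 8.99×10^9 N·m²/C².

Take a coaxial cylindrical Gaussian surface of radius r = 0.215 m and length L (r > 0.184 m).
The full line charge is enclosed: λ_enc = -4.49e-6 C/m.
Applying ∮E·dA = Q_enc/ε₀ with the end caps contributing no flux:
E = 2k|λ_enc|/r = 2(8.99×10^9)(4.49e-6)/(0.215) = 3.75e5 N/C.

E ≈ 3.75e5 N/C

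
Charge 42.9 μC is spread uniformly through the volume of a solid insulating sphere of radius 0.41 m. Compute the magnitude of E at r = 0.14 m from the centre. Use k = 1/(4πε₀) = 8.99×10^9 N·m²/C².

E ≈ 7.83×10^5 N/C

Take a concentric spherical Gaussian surface of radius r = 0.14 m (r < R).
Only the charge within r is enclosed: Q_enc = Q·(r/R)³ = (42.9 μC)·(0.14 m/0.41 m)³ = 1.708e-6 C.
Gauss's law: E·4πr² = Q_enc/ε₀.
E = k|Q_enc|/r² = (8.99×10^9)(1.708×10^-6)/(0.14)² = 7.83×10^5 N/C.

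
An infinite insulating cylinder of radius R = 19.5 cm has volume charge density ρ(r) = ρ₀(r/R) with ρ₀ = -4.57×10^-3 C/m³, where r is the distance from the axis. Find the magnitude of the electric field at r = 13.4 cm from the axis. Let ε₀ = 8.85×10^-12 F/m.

Choose a coaxial cylinder of radius r = 13.4 cm (arbitrary length L) as the Gaussian surface (r < R).
λ_enc = ∫₀^r ρ(r')·2πr' dr' = (2πρ₀/R)·r^3/3 = -1.181×10^-4 C/m.
By Gauss's law (flux through the curved wall only), E·2πrL = λ_enc L/ε₀.
E = |λ_enc|/(2πε₀r) = (1.181×10^-4)/(2π·8.85×10^-12·0.134) = 1.58e7 N/C.

E = 1.58e7 N/C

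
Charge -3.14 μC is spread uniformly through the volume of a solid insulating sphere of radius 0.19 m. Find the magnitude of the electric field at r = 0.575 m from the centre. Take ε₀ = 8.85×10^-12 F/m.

|E| ≈ 8.54×10^4 N/C

Symmetry ⇒ E = E(r) r̂. Gaussian sphere of radius r = 0.575 m (r > R, so the entire charge is enclosed).
Q_enc = -3.14 μC = -3.14e-6 C.
Gauss's law: E·4πr² = Q_enc/ε₀.
E = |Q_enc|/(4πε₀r²) = (3.14×10^-6)/(4π·8.85×10^-12·(0.575)²) = 8.54×10^4 N/C.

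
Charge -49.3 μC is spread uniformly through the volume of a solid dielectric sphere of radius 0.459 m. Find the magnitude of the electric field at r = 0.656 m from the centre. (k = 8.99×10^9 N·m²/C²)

E ≈ 1.03×10^6 N/C

By spherical symmetry E is radial; choose a Gaussian sphere of radius r = 0.656 m (r > R, so the entire charge is enclosed).
Q_enc = -49.3 μC = -4.93×10^-5 C.
By Gauss's law, ∮E·dA = E·4πr² = Q_enc/ε₀.
E = k|Q_enc|/r² = (8.99×10^9)(4.93×10^-5)/(0.656)² = 1.03e6 N/C.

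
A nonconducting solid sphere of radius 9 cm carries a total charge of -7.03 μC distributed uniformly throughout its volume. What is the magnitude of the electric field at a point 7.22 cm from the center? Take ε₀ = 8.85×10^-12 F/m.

E ≈ 6.26×10^6 N/C

Use a concentric Gaussian sphere at r = 7.22 cm (r < R).
Only the charge within r is enclosed: Q_enc = Q·(r/R)³ = (-7.03 μC)·(7.22 cm/9 cm)³ = -3.629×10^-6 C.
By Gauss's law, ∮E·dA = E·4πr² = Q_enc/ε₀.
E = |Q_enc|/(4πε₀r²) = (3.629×10^-6)/(4π·8.85×10^-12·(0.0722)²) = 6.26×10^6 N/C.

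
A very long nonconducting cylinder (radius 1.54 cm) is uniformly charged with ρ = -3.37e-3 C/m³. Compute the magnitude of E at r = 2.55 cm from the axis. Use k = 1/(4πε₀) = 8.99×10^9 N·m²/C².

1.77e6 N/C

By cylindrical symmetry E is radial; use a coaxial Gaussian cylinder of radius 2.55 cm and length L (r > 1.54 cm, full cross-section enclosed).
λ_enc = ρ·πR² = (-3.37×10^-3)π(0.0154)² = -2.511×10^-6 C/m.
Applying ∮E·dA = Q_enc/ε₀ with the end caps contributing no flux:
E = 2k|λ_enc|/r = 2(8.99×10^9)(2.511e-6)/(0.0255) = 1.77×10^6 N/C.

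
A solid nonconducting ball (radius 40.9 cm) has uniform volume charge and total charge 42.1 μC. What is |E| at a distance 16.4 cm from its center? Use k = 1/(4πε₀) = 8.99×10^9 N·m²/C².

Use a concentric Gaussian sphere at r = 16.4 cm (r < R).
Only the charge within r is enclosed: Q_enc = Q·(r/R)³ = (42.1 μC)·(16.4 cm/40.9 cm)³ = 2.714e-6 C.
By Gauss's law, ∮E·dA = E·4πr² = Q_enc/ε₀.
E = k|Q_enc|/r² = (8.99×10^9)(2.714e-6)/(0.164)² = 9.07×10^5 N/C.

E = 9.07×10^5 N/C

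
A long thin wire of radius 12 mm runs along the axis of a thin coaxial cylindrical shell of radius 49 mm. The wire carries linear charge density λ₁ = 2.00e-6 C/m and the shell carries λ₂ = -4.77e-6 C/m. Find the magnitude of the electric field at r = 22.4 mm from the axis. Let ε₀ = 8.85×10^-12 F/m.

1.61×10^6 V/m

Choose a coaxial cylinder of radius r = 22.4 mm (arbitrary length L) as the Gaussian surface (between the conductors, 12 mm < r < 49 mm).
The shell at 49 mm lies outside the Gaussian surface, so λ_enc = λ₁ = 2.00e-6 C/m.
Since E is radial and uniform over the curved surface, Φ = E·2πrL = Q_enc/ε₀ = λ_enc L/ε₀.
E = |λ_enc|/(2πε₀r) = (2.00×10^-6)/(2π·8.85×10^-12·0.0224) = 1.61×10^6 N/C.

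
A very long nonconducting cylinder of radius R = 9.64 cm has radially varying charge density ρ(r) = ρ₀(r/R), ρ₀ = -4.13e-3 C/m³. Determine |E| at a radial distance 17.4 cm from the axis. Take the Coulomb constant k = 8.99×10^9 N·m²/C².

By cylindrical symmetry E is radial; use a coaxial Gaussian cylinder of radius 17.4 cm and length L (r > R, full charge per length enclosed).
λ_enc = 2π ∫₀^R ρ₀(r'/R)^1 r' dr' = 2πρ₀R²/3 = -8.038×10^-5 C/m.
Since E is radial and uniform over the curved surface, Φ = E·2πrL = Q_enc/ε₀ = λ_enc L/ε₀.
E = 2k|λ_enc|/r = 2(8.99×10^9)(8.038×10^-5)/(0.174) = 8.31×10^6 N/C.

E ≈ 8.31e6 N/C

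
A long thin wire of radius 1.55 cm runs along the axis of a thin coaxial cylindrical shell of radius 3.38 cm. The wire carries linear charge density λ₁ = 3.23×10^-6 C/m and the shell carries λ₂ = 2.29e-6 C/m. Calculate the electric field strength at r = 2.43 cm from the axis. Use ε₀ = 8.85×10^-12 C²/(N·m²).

Coaxial Gaussian cylinder, radius r = 2.43 cm, length L (between the conductors, 1.55 cm < r < 3.38 cm).
The shell at 3.38 cm lies outside the Gaussian surface, so λ_enc = λ₁ = 3.23×10^-6 C/m.
By Gauss's law (flux through the curved wall only), E·2πrL = λ_enc L/ε₀.
E = |λ_enc|/(2πε₀r) = (3.23×10^-6)/(2π·8.85×10^-12·0.0243) = 2.39×10^6 N/C.

E = 2.39×10^6 V/m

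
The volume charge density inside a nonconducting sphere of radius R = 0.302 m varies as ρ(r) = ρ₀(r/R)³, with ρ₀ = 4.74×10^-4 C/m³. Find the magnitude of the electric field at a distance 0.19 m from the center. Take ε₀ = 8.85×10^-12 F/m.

4.22×10^5 N/C

Take a concentric spherical Gaussian surface of radius r = 0.19 m (r < R).
Integrate the density: Q_enc = 4π ∫₀^r ρ₀(r'/R)^3 r'² dr' = 4πρ₀ r^6/(6·R³) = 1.696e-6 C.
Gauss's law: E·4πr² = Q_enc/ε₀.
E = |Q_enc|/(4πε₀r²) = (1.696×10^-6)/(4π·8.85×10^-12·(0.19)²) = 4.22e5 N/C.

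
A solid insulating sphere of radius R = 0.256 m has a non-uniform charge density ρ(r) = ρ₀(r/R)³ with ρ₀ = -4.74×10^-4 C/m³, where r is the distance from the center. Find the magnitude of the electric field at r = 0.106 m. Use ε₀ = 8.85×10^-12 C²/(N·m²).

Use a concentric Gaussian sphere at r = 0.106 m (r < R).
Q_enc = ∫₀^r ρ(r')·4πr'² dr' = (4πρ₀/R³) ∫₀^r r'^5 dr' = 4πρ₀ r^6/(6·R³) = -8.394×10^-8 C.
Since E is radial and uniform over the Gaussian sphere, Φ = E·4πr² = Q_enc/ε₀.
E = |Q_enc|/(4πε₀r²) = (8.394×10^-8)/(4π·8.85×10^-12·(0.106)²) = 6.72e4 N/C.

E ≈ 6.72e4 N/C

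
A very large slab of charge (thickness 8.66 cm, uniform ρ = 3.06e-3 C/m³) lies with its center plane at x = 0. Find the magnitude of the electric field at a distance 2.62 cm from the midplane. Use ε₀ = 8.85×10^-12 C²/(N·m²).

By symmetry E is perpendicular to the slab. A Gaussian pillbox from −2.62 cm to +2.62 cm (face area A) lies entirely within the slab.
Q_enc = ρ·(2x)·A and flux = 2EA, so 2EA = 2ρxA/ε₀ ⇒ E = |ρ|x/ε₀.
E = (3.06×10^-3)(0.0262)/(8.85×10^-12) = 9.06e6 N/C.

E = 9.06e6 V/m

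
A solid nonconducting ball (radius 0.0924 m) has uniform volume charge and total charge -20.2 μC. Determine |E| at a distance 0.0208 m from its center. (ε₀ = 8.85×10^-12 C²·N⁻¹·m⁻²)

E = 4.79×10^6 N/C

Use a concentric Gaussian sphere at r = 0.0208 m (r < R).
For a uniform sphere the enclosed fraction is (r/R)³, so Q_enc = (-20.2 μC)(0.0208/0.0924)³ = -2.304×10^-7 C.
Since E is radial and uniform over the Gaussian sphere, Φ = E·4πr² = Q_enc/ε₀.
E = |Q_enc|/(4πε₀r²) = (2.304e-7)/(4π·8.85×10^-12·(0.0208)²) = 4.79×10^6 N/C.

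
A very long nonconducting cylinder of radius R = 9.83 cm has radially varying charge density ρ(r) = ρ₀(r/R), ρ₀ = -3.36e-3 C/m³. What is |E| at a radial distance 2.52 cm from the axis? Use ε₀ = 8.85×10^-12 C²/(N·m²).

Take a coaxial cylindrical Gaussian surface of radius r = 2.52 cm and length L (r < R).
λ_enc = ∫₀^r ρ(r')·2πr' dr' = (2πρ₀/R)·r^3/3 = -1.146e-6 C/m.
Applying ∮E·dA = Q_enc/ε₀ with the end caps contributing no flux:
E = |λ_enc|/(2πε₀r) = (1.146×10^-6)/(2π·8.85×10^-12·0.0252) = 8.18e5 N/C.

|E| = 8.18e5 N/C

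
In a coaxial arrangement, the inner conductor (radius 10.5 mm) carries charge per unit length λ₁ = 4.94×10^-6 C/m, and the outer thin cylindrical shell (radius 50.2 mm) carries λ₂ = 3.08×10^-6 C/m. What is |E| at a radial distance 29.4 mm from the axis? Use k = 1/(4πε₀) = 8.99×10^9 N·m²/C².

Take a coaxial cylindrical Gaussian surface of radius r = 29.4 mm and length L (between the conductors, 10.5 mm < r < 50.2 mm).
Only the inner wire is enclosed; the outer shell contributes nothing inside itself. λ_enc = λ₁ = 4.94e-6 C/m.
Since E is radial and uniform over the curved surface, Φ = E·2πrL = Q_enc/ε₀ = λ_enc L/ε₀.
E = 2k|λ_enc|/r = 2(8.99×10^9)(4.94×10^-6)/(0.0294) = 3.02×10^6 N/C.

E = 3.02×10^6 N/C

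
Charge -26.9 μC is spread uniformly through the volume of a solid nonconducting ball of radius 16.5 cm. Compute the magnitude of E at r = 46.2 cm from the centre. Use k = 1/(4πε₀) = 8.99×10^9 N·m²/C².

Use a concentric Gaussian sphere at r = 46.2 cm (r > R, so the entire charge is enclosed).
Q_enc = -26.9 μC = -2.69×10^-5 C.
By Gauss's law, ∮E·dA = E·4πr² = Q_enc/ε₀.
E = k|Q_enc|/r² = (8.99×10^9)(2.69e-5)/(0.462)² = 1.13×10^6 N/C.

|E| = 1.13e6 V/m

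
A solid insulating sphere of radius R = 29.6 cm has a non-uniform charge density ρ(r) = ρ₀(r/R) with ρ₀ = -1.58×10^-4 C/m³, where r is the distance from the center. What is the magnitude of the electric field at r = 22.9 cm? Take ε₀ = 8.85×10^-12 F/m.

|E| = 7.91×10^5 N/C

Take a concentric spherical Gaussian surface of radius r = 22.9 cm (r < R).
Q_enc = ∫₀^r ρ(r')·4πr'² dr' = (4πρ₀/R) ∫₀^r r'^3 dr' = 4πρ₀ r^4/(4·R) = -4.612×10^-6 C.
Gauss's law: E·4πr² = Q_enc/ε₀.
E = |Q_enc|/(4πε₀r²) = (4.612×10^-6)/(4π·8.85×10^-12·(0.229)²) = 7.91×10^5 N/C.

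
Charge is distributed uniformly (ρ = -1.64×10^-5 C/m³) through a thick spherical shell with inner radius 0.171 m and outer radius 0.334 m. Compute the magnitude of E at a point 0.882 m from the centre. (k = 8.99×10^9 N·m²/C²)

Take a concentric spherical Gaussian surface of radius r = 0.882 m (r > 0.334 m, enclosing the whole shell).
Q_enc = ρ·(4π/3)(b³ − a³) = (-1.64×10^-5)·(4π/3)·((0.334)³ − (0.171)³) = -2.216e-6 C.
Applying ∮E·dA = Q_enc/ε₀ with Φ = E(4πr²):
E = k|Q_enc|/r² = (8.99×10^9)(2.216e-6)/(0.882)² = 2.56×10^4 N/C.

|E| = 2.56×10^4 V/m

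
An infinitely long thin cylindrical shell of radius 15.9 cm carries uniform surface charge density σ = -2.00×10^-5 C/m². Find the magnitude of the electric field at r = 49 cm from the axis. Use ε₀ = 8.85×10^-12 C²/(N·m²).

Coaxial Gaussian cylinder, radius r = 49 cm, length L (r > 15.9 cm).
The whole shell is enclosed: λ_enc = σ·2πR = (-2.00×10^-5)·2π·(0.159) = -1.998e-5 C/m.
Applying ∮E·dA = Q_enc/ε₀ with the end caps contributing no flux:
E = |λ_enc|/(2πε₀r) = (1.998×10^-5)/(2π·8.85×10^-12·0.49) = 7.33×10^5 N/C.

|E| = 7.33e5 N/C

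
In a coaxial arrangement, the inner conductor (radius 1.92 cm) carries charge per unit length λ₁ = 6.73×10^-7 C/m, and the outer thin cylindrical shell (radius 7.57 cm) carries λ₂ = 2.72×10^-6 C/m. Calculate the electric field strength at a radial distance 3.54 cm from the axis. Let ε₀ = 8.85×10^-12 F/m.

By cylindrical symmetry E is radial; use a coaxial Gaussian cylinder of radius 3.54 cm and length L (between the conductors, 1.92 cm < r < 7.57 cm).
The shell at 7.57 cm lies outside the Gaussian surface, so λ_enc = λ₁ = 6.73e-7 C/m.
Applying ∮E·dA = Q_enc/ε₀ with the end caps contributing no flux:
E = |λ_enc|/(2πε₀r) = (6.73×10^-7)/(2π·8.85×10^-12·0.0354) = 3.42×10^5 N/C.

E ≈ 3.42×10^5 V/m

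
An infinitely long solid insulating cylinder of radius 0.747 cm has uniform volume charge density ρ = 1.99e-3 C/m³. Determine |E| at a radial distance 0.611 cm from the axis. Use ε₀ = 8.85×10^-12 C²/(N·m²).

|E| ≈ 6.87×10^5 N/C

By cylindrical symmetry E is radial; use a coaxial Gaussian cylinder of radius 0.611 cm and length L (r < R).
Enclosed charge per unit length: λ_enc = ρ·πr² = (1.99×10^-3)π(0.00611)² = 2.334×10^-7 C/m.
Since E is radial and uniform over the curved surface, Φ = E·2πrL = Q_enc/ε₀ = λ_enc L/ε₀.
E = |λ_enc|/(2πε₀r) = (2.334×10^-7)/(2π·8.85×10^-12·0.00611) = 6.87e5 N/C.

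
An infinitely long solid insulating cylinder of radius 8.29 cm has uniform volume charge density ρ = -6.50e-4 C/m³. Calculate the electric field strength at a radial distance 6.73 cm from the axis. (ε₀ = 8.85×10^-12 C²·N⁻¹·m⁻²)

Choose a coaxial cylinder of radius r = 6.73 cm (arbitrary length L) as the Gaussian surface (r < R).
Charge inside radius r per length L is ρ·πr²·L, so λ_enc = ρπr² = -9.249×10^-6 C/m.
Applying ∮E·dA = Q_enc/ε₀ with the end caps contributing no flux:
E = |λ_enc|/(2πε₀r) = (9.249×10^-6)/(2π·8.85×10^-12·0.0673) = 2.47×10^6 N/C.

E ≈ 2.47e6 N/C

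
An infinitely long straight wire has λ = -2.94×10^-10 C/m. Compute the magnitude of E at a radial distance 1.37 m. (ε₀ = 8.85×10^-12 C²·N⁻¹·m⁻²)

Coaxial Gaussian cylinder, radius r = 1.37 m, length L.
Q_enc = λL, so λ_enc = -2.94×10^-10 C/m.
By Gauss's law (flux through the curved wall only), E·2πrL = λ_enc L/ε₀.
E = |λ_enc|/(2πε₀r) = (2.94e-10)/(2π·8.85×10^-12·1.37) = 3.86 N/C.

|E| ≈ 3.86 V/m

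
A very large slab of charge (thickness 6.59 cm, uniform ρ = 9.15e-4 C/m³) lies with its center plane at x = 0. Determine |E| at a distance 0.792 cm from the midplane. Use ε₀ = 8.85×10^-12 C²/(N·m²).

By symmetry E is perpendicular to the slab. A Gaussian pillbox from −0.792 cm to +0.792 cm (face area A) lies entirely within the slab.
Q_enc = ρ·(2x)·A and flux = 2EA, so 2EA = 2ρxA/ε₀ ⇒ E = |ρ|x/ε₀.
E = (9.15e-4)(0.00792)/(8.85×10^-12) = 8.19e5 N/C.

E = 8.19×10^5 V/m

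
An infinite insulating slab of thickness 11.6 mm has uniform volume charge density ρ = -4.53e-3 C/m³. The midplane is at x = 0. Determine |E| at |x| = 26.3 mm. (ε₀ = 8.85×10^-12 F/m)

E ≈ 2.97×10^6 V/m

The point |x| = 26.3 mm lies outside the slab (half-thickness 0.0058 m). A symmetric pillbox spanning the full slab encloses Q_enc = ρ·d·A.
Flux = 2EA ⇒ E = |ρ|d/(2ε₀), independent of distance outside.
E = (4.53×10^-3)(0.0116)/(2·8.85×10^-12) = 2.97×10^6 N/C.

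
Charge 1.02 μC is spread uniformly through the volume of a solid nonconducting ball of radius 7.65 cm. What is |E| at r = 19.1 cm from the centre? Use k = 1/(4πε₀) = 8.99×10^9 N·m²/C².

2.51×10^5 V/m

Symmetry ⇒ E = E(r) r̂. Gaussian sphere of radius r = 19.1 cm (r > R, so the entire charge is enclosed).
Q_enc = 1.02 μC = 1.02e-6 C.
By Gauss's law, ∮E·dA = E·4πr² = Q_enc/ε₀.
E = k|Q_enc|/r² = (8.99×10^9)(1.02×10^-6)/(0.191)² = 2.51×10^5 N/C.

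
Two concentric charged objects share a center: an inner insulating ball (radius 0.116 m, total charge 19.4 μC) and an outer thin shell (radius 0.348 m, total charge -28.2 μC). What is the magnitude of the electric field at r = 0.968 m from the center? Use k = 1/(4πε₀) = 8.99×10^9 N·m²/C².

8.44e4 N/C

Take a concentric spherical Gaussian surface of radius r = 0.968 m (r > 0.348 m, enclosing both).
Q_enc = (19.4 μC) + (-28.2 μC) = -8.80e-6 C.
By Gauss's law, ∮E·dA = E·4πr² = Q_enc/ε₀.
E = k|Q_enc|/r² = (8.99×10^9)(8.80e-6)/(0.968)² = 8.44×10^4 N/C.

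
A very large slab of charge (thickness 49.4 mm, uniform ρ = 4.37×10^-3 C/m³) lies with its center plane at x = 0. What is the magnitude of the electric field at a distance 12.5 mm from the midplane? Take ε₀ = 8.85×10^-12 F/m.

By symmetry E is perpendicular to the slab. A Gaussian pillbox from −12.5 mm to +12.5 mm (face area A) lies entirely within the slab.
Q_enc = ρ·(2x)·A and flux = 2EA, so 2EA = 2ρxA/ε₀ ⇒ E = |ρ|x/ε₀.
E = (4.37e-3)(0.0125)/(8.85×10^-12) = 6.17×10^6 N/C.

E = 6.17e6 N/C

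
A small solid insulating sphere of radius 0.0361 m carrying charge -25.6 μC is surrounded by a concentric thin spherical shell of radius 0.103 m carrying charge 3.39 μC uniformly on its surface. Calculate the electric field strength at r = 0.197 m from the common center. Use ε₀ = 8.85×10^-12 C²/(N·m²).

|E| ≈ 5.15×10^6 N/C

Use a concentric Gaussian sphere at r = 0.197 m (r > 0.103 m, enclosing both).
Q_enc = (-25.6 μC) + (3.39 μC) = -2.221×10^-5 C.
By Gauss's law, ∮E·dA = E·4πr² = Q_enc/ε₀.
E = |Q_enc|/(4πε₀r²) = (2.221e-5)/(4π·8.85×10^-12·(0.197)²) = 5.15e6 N/C.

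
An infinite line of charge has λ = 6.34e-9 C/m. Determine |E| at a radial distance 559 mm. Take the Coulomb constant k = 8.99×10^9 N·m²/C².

Take a coaxial cylindrical Gaussian surface of radius r = 559 mm and length L.
Q_enc = λL, so λ_enc = 6.34e-9 C/m.
Applying ∮E·dA = Q_enc/ε₀ with the end caps contributing no flux:
E = 2k|λ_enc|/r = 2(8.99×10^9)(6.34e-9)/(0.559) = 204 N/C.

|E| = 204 N/C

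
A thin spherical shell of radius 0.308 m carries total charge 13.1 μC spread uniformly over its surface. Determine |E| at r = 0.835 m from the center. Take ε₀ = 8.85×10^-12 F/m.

Symmetry ⇒ E = E(r) r̂. Gaussian sphere of radius r = 0.835 m (r > 0.308 m).
The entire shell is enclosed: Q_enc = 1.31×10^-5 C.
By Gauss's law, ∮E·dA = E·4πr² = Q_enc/ε₀.
E = |Q_enc|/(4πε₀r²) = (1.31×10^-5)/(4π·8.85×10^-12·(0.835)²) = 1.69e5 N/C.

|E| = 1.69×10^5 N/C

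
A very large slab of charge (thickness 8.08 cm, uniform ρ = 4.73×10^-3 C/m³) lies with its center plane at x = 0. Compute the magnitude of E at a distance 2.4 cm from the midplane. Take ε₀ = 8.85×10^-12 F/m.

|E| = 1.28e7 V/m

By symmetry E is perpendicular to the slab. A Gaussian pillbox from −2.4 cm to +2.4 cm (face area A) lies entirely within the slab.
Q_enc = ρ·(2x)·A and flux = 2EA, so 2EA = 2ρxA/ε₀ ⇒ E = |ρ|x/ε₀.
E = (4.73×10^-3)(0.024)/(8.85×10^-12) = 1.28×10^7 N/C.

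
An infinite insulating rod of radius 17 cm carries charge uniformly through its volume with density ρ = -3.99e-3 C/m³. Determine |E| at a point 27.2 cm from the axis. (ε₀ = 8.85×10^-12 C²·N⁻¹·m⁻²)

Choose a coaxial cylinder of radius r = 27.2 cm (arbitrary length L) as the Gaussian surface (r > 17 cm, full cross-section enclosed).
λ_enc = ρ·πR² = (-3.99e-3)π(0.17)² = -3.623×10^-4 C/m.
Since E is radial and uniform over the curved surface, Φ = E·2πrL = Q_enc/ε₀ = λ_enc L/ε₀.
E = |λ_enc|/(2πε₀r) = (3.623e-4)/(2π·8.85×10^-12·0.272) = 2.40×10^7 N/C.

|E| ≈ 2.40e7 V/m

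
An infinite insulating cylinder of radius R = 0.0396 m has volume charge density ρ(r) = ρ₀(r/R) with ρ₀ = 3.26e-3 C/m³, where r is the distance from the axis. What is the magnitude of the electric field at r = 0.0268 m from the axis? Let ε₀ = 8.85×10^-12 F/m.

|E| = 2.23×10^6 N/C

Take a coaxial cylindrical Gaussian surface of radius r = 0.0268 m and length L (r < R).
λ_enc = ∫₀^r ρ(r')·2πr' dr' = (2πρ₀/R)·r^3/3 = 3.319e-6 C/m.
Gauss's law: E·2πrL = λ_enc L/ε₀.
E = |λ_enc|/(2πε₀r) = (3.319e-6)/(2π·8.85×10^-12·0.0268) = 2.23×10^6 N/C.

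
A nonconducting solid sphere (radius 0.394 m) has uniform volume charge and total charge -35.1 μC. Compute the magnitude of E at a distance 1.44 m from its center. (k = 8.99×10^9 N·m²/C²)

Use a concentric Gaussian sphere at r = 1.44 m (r > R, so the entire charge is enclosed).
Q_enc = -35.1 μC = -3.51×10^-5 C.
Gauss's law: E·4πr² = Q_enc/ε₀.
E = k|Q_enc|/r² = (8.99×10^9)(3.51×10^-5)/(1.44)² = 1.52e5 N/C.

E = 1.52e5 N/C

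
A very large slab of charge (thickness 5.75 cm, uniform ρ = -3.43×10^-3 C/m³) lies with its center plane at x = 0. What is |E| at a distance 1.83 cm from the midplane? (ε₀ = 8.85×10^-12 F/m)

By symmetry E is perpendicular to the slab. A Gaussian pillbox from −1.83 cm to +1.83 cm (face area A) lies entirely within the slab.
Q_enc = ρ·(2x)·A and flux = 2EA, so 2EA = 2ρxA/ε₀ ⇒ E = |ρ|x/ε₀.
E = (3.43×10^-3)(0.0183)/(8.85×10^-12) = 7.09×10^6 N/C.

E = 7.09×10^6 N/C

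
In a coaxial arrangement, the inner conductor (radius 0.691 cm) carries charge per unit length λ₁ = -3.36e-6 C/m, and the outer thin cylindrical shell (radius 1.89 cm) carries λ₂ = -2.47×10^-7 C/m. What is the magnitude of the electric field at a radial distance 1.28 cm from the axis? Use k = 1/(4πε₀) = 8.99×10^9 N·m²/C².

Coaxial Gaussian cylinder, radius r = 1.28 cm, length L (between the conductors, 0.691 cm < r < 1.89 cm).
Only the inner wire is enclosed; the outer shell contributes nothing inside itself. λ_enc = λ₁ = -3.36×10^-6 C/m.
Since E is radial and uniform over the curved surface, Φ = E·2πrL = Q_enc/ε₀ = λ_enc L/ε₀.
E = 2k|λ_enc|/r = 2(8.99×10^9)(3.36×10^-6)/(0.0128) = 4.72e6 N/C.

E ≈ 4.72e6 N/C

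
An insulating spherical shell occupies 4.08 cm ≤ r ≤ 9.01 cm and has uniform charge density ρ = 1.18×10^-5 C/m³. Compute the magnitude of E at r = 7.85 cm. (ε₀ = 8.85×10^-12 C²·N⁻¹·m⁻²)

Symmetry ⇒ E = E(r) r̂. Gaussian sphere of radius r = 7.85 cm (within the shell material, 4.08 cm < r < 9.01 cm).
Only the shell between 4.08 cm and r is enclosed: Q_enc = ρ·(4π/3)(r³ − a³) = (1.18×10^-5)·(4π/3)·((0.0785)³ − (0.0408)³) = 2.055×10^-8 C.
Applying ∮E·dA = Q_enc/ε₀ with Φ = E(4πr²):
E = |Q_enc|/(4πε₀r²) = (2.055×10^-8)/(4π·8.85×10^-12·(0.0785)²) = 3.00×10^4 N/C.

3.00×10^4 N/C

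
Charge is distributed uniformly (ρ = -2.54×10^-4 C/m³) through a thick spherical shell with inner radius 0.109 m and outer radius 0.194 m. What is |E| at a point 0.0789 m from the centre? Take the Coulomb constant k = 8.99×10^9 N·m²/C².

Use a concentric Gaussian sphere at r = 0.0789 m (r < 0.109 m, inside the empty cavity).
Q_enc = 0 (all charge lies at larger r); Gauss's law gives E = 0.

|E| = 0 N/C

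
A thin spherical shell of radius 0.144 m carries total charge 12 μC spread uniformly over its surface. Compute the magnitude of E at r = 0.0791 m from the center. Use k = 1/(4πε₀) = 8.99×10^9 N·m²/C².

E = 0

Take a concentric spherical Gaussian surface of radius r = 0.0791 m (inside the shell, r < 0.144 m).
No charge lies within this surface, so Q_enc = 0 and Gauss's law gives E·4πr² = 0 ⇒ E = 0.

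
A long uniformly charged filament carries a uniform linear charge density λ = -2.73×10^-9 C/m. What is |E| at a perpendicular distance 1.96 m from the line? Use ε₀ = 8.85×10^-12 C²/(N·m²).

Coaxial Gaussian cylinder, radius r = 1.96 m, length L.
Q_enc = λL, so λ_enc = -2.73×10^-9 C/m.
Applying ∮E·dA = Q_enc/ε₀ with the end caps contributing no flux:
E = |λ_enc|/(2πε₀r) = (2.73e-9)/(2π·8.85×10^-12·1.96) = 25 N/C.

E ≈ 25 V/m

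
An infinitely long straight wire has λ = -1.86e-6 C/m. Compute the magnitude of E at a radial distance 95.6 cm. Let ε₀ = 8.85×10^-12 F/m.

|E| ≈ 3.50×10^4 N/C

Take a coaxial cylindrical Gaussian surface of radius r = 95.6 cm and length L.
Q_enc = λL, so λ_enc = -1.86×10^-6 C/m.
Applying ∮E·dA = Q_enc/ε₀ with the end caps contributing no flux:
E = |λ_enc|/(2πε₀r) = (1.86×10^-6)/(2π·8.85×10^-12·0.956) = 3.50×10^4 N/C.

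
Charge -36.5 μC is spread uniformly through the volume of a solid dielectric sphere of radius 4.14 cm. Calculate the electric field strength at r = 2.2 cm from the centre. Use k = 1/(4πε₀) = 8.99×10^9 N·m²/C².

Symmetry ⇒ E = E(r) r̂. Gaussian sphere of radius r = 2.2 cm (r < R).
For a uniform sphere the enclosed fraction is (r/R)³, so Q_enc = (-36.5 μC)(0.022/0.0414)³ = -5.477×10^-6 C.
Gauss's law: E·4πr² = Q_enc/ε₀.
E = k|Q_enc|/r² = (8.99×10^9)(5.477×10^-6)/(0.022)² = 1.02×10^8 N/C.

E ≈ 1.02×10^8 N/C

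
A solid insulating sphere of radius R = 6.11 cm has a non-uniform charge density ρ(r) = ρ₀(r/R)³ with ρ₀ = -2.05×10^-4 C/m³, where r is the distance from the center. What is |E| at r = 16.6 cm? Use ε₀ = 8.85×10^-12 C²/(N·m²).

Take a concentric spherical Gaussian surface of radius r = 16.6 cm (r > R, all charge enclosed).
Q_enc = 4π ∫₀^R ρ₀(r'/R)^3 r'² dr' = 4πρ₀R³/6 = -9.793×10^-8 C.
Applying ∮E·dA = Q_enc/ε₀ with Φ = E(4πr²):
E = |Q_enc|/(4πε₀r²) = (9.793e-8)/(4π·8.85×10^-12·(0.166)²) = 3.20e4 N/C.

3.20×10^4 V/m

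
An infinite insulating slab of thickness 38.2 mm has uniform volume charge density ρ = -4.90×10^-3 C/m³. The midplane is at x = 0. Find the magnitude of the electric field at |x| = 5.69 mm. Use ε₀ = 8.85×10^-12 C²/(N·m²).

By symmetry E is perpendicular to the slab. A Gaussian pillbox from −5.69 mm to +5.69 mm (face area A) lies entirely within the slab.
Q_enc = ρ·(2x)·A and flux = 2EA, so 2EA = 2ρxA/ε₀ ⇒ E = |ρ|x/ε₀.
E = (4.90×10^-3)(0.00569)/(8.85×10^-12) = 3.15×10^6 N/C.

|E| ≈ 3.15×10^6 N/C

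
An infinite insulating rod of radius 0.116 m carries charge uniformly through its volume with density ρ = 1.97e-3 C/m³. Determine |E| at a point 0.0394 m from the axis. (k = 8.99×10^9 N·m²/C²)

4.38×10^6 N/C

Coaxial Gaussian cylinder, radius r = 0.0394 m, length L (r < R).
Charge inside radius r per length L is ρ·πr²·L, so λ_enc = ρπr² = 9.607×10^-6 C/m.
Gauss's law: E·2πrL = λ_enc L/ε₀.
E = 2k|λ_enc|/r = 2(8.99×10^9)(9.607×10^-6)/(0.0394) = 4.38×10^6 N/C.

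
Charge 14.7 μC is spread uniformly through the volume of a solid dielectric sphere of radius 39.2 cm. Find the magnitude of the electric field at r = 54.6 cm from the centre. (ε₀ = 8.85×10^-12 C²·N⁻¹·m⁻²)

|E| = 4.43e5 V/m

Use a concentric Gaussian sphere at r = 54.6 cm (r > R, so the entire charge is enclosed).
Q_enc = 14.7 μC = 1.47×10^-5 C.
Applying ∮E·dA = Q_enc/ε₀ with Φ = E(4πr²):
E = |Q_enc|/(4πε₀r²) = (1.47e-5)/(4π·8.85×10^-12·(0.546)²) = 4.43e5 N/C.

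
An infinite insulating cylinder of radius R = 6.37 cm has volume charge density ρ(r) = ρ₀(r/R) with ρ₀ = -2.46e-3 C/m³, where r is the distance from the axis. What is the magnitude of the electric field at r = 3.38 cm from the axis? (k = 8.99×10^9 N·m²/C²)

E ≈ 1.66×10^6 N/C

Take a coaxial cylindrical Gaussian surface of radius r = 3.38 cm and length L (r < R).
Integrating ρ over the cross-section to radius r: λ_enc = (2πρ₀/R) ∫₀^r r'^2 dr' = 2πρ₀ r^3/(3·R) = -3.123e-6 C/m.
By Gauss's law (flux through the curved wall only), E·2πrL = λ_enc L/ε₀.
E = 2k|λ_enc|/r = 2(8.99×10^9)(3.123×10^-6)/(0.0338) = 1.66e6 N/C.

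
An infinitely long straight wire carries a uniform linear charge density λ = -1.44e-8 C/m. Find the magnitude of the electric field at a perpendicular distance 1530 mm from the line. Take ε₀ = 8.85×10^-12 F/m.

E = 169 V/m

By cylindrical symmetry E is radial; use a coaxial Gaussian cylinder of radius 1530 mm and length L.
Q_enc = λL, so λ_enc = -1.44×10^-8 C/m.
Since E is radial and uniform over the curved surface, Φ = E·2πrL = Q_enc/ε₀ = λ_enc L/ε₀.
E = |λ_enc|/(2πε₀r) = (1.44×10^-8)/(2π·8.85×10^-12·1.53) = 169 N/C.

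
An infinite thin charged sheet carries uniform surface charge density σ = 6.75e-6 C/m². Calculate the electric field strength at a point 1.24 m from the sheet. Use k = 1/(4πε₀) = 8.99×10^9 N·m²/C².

|E| ≈ 3.81×10^5 N/C

The symmetry is planar: E is normal to the sheet and the same magnitude on both sides. Take a pillbox straddling the sheet with end-cap area A.
Only the two end caps contribute flux: Φ = 2EA. With Q_enc = σA, Gauss's law gives E = |σ|/(2ε₀).
E = 2πk|σ| = 2π(8.99×10^9)(6.75e-6) = 3.81×10^5 N/C.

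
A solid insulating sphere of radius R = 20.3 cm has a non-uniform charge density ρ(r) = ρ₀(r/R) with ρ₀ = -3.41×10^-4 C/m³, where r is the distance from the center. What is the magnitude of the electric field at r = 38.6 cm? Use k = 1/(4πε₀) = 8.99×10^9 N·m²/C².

Symmetry ⇒ E = E(r) r̂. Gaussian sphere of radius r = 38.6 cm (r > R, all charge enclosed).
Q_enc = 4π ∫₀^R ρ₀(r'/R)^1 r'² dr' = 4πρ₀R³/4 = -8.962e-6 C.
By Gauss's law, ∮E·dA = E·4πr² = Q_enc/ε₀.
E = k|Q_enc|/r² = (8.99×10^9)(8.962×10^-6)/(0.386)² = 5.41×10^5 N/C.

|E| ≈ 5.41×10^5 N/C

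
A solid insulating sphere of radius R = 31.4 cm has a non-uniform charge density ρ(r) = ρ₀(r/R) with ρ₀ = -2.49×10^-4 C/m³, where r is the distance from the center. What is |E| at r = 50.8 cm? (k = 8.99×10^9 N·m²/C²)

Use a concentric Gaussian sphere at r = 50.8 cm (r > R, all charge enclosed).
Q_enc = 4π ∫₀^R ρ₀(r'/R)^1 r'² dr' = 4πρ₀R³/4 = -2.422e-5 C.
Applying ∮E·dA = Q_enc/ε₀ with Φ = E(4πr²):
E = k|Q_enc|/r² = (8.99×10^9)(2.422×10^-5)/(0.508)² = 8.44e5 N/C.

|E| ≈ 8.44e5 V/m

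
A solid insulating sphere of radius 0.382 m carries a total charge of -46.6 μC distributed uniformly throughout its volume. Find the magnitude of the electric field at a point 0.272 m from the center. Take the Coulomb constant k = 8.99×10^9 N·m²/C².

Take a concentric spherical Gaussian surface of radius r = 0.272 m (r < R).
For a uniform sphere the enclosed fraction is (r/R)³, so Q_enc = (-46.6 μC)(0.272/0.382)³ = -1.682×10^-5 C.
Gauss's law: E·4πr² = Q_enc/ε₀.
E = k|Q_enc|/r² = (8.99×10^9)(1.682×10^-5)/(0.272)² = 2.04e6 N/C.

E ≈ 2.04e6 N/C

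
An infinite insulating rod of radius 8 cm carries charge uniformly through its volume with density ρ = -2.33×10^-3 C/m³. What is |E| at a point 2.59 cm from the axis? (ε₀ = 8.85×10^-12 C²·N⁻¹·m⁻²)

Coaxial Gaussian cylinder, radius r = 2.59 cm, length L (r < R).
Charge inside radius r per length L is ρ·πr²·L, so λ_enc = ρπr² = -4.91e-6 C/m.
Gauss's law: E·2πrL = λ_enc L/ε₀.
E = |λ_enc|/(2πε₀r) = (4.91×10^-6)/(2π·8.85×10^-12·0.0259) = 3.41×10^6 N/C.

|E| ≈ 3.41e6 N/C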